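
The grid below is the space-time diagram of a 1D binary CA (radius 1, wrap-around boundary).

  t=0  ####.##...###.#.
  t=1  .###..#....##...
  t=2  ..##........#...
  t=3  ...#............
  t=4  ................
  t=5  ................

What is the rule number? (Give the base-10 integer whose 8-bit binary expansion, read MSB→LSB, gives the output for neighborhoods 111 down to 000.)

192

  ###|#  b7=1 t=0,i=1
  ##.|#  b6=1 t=0,i=3
  #.#|.  b5=0 t=0,i=4
  #..|.  b4=0 t=0,i=7
  .##|.  b3=0 t=0,i=0
  .#.|.  b2=0 t=0,i=14
  ..#|.  b1=0 t=0,i=9
  ...|.  b0=0 t=0,i=8
  bits 11000000 = 192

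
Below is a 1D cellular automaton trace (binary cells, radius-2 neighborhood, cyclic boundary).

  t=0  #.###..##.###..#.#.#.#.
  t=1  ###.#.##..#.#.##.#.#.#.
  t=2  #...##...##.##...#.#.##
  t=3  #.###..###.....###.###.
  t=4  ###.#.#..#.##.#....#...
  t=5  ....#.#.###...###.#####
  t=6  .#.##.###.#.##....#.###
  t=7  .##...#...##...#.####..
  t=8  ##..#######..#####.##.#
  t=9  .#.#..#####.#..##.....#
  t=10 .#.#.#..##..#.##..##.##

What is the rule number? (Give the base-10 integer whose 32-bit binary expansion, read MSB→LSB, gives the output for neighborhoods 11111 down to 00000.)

3502180733

  nb #####: next=#  (t=5,i=20, bit31=1)
  nb ####.: next=#  (t=5,i=21, bit30=1)
  nb ###.#: next=.  (t=1,i=2, bit29=0)
  nb ###..: next=#  (t=0,i=4, bit28=1)
  nb ##.##: next=.  (t=0,i=9, bit27=0)
  nb ##.#.: next=.  (t=1,i=3, bit26=0)
  nb ##..#: next=.  (t=0,i=5, bit25=0)
  nb ##...: next=.  (t=2,i=1, bit24=0)
  nb #.###: next=#  (t=0,i=2, bit23=1)
  nb #.##.: next=.  (t=1,i=6, bit22=0)
  nb #.#.#: next=#  (t=0,i=0, bit21=1)
  nb #.#..: next=#  (t=4,i=6, bit20=1)
  nb #..##: next=#  (t=0,i=6, bit19=1)
  nb #..#.: next=#  (t=0,i=14, bit18=1)
  nb #...#: next=#  (t=2,i=2, bit17=1)
  nb #....: next=#  (t=3,i=11, bit16=1)
  nb .####: next=.  (t=5,i=19, bit15=0)
  nb .###.: next=.  (t=0,i=3, bit14=0)
  nb .##.#: next=.  (t=0,i=8, bit13=0)
  nb .##..: next=.  (t=1,i=7, bit12=0)
  nb .#.##: next=#  (t=0,i=1, bit11=1)
  nb .#.#.: next=.  (t=0,i=16, bit10=0)
  nb .#..#: next=.  (t=4,i=7, bit9=0)
  nb .#...: next=#  (t=4,i=15, bit8=1)
  nb ..###: next=.  (t=3,i=7, bit7=0)
  nb ..##.: next=#  (t=0,i=7, bit6=1)
  nb ..#.#: next=#  (t=0,i=15, bit5=1)
  nb ..#..: next=#  (t=4,i=19, bit4=1)
  nb ...##: next=#  (t=2,i=3, bit3=1)
  nb ...#.: next=#  (t=2,i=16, bit2=1)
  nb ....#: next=.  (t=3,i=13, bit1=0)
  nb .....: next=#  (t=3,i=12, bit0=1)
  bits 11010000101111110000100101111101 = 3502180733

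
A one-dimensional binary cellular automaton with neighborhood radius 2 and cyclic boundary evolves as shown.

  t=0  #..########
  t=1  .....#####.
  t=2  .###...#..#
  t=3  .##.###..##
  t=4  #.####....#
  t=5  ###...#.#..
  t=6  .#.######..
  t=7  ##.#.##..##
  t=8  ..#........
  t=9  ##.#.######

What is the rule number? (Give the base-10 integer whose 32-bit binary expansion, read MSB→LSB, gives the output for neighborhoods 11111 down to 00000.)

2375443751

  nb #####: next=#  (t=0,i=5, bit31=1)
  nb ####.: next=.  (t=0,i=10, bit30=0)
  nb ###.#: next=.  (t=7,i=1, bit29=0)
  nb ###..: next=.  (t=0,i=0, bit28=0)
  nb ##.##: next=#  (t=3,i=0, bit27=1)
  nb ##.#.: next=#  (t=7,i=2, bit26=1)
  nb ##..#: next=.  (t=0,i=1, bit25=0)
  nb ##...: next=#  (t=1,i=10, bit24=1)
  nb #.###: next=#  (t=2,i=1, bit23=1)
  nb #.##.: next=.  (t=3,i=1, bit22=0)
  nb #.#.#: next=.  (t=7,i=3, bit21=0)
  nb #.#..: next=#  (t=5,i=8, bit20=1)
  nb #..##: next=.  (t=0,i=2, bit19=0)
  nb #..#.: next=#  (t=2,i=9, bit18=1)
  nb #...#: next=#  (t=2,i=5, bit17=1)
  nb #....: next=.  (t=1,i=0, bit16=0)
  nb .####: next=.  (t=0,i=4, bit15=0)
  nb .###.: next=#  (t=2,i=2, bit14=1)
  nb .##.#: next=#  (t=3,i=2, bit13=1)
  nb .##..: next=.  (t=7,i=6, bit12=0)
  nb .#.##: next=.  (t=2,i=0, bit11=0)
  nb .#.#.: next=#  (t=5,i=7, bit10=1)
  nb .#..#: next=.  (t=2,i=8, bit9=0)
  nb .#...: next=#  (t=8,i=3, bit8=1)
  nb ..###: next=.  (t=0,i=3, bit7=0)
  nb ..##.: next=.  (t=3,i=9, bit6=0)
  nb ..#.#: next=#  (t=2,i=10, bit5=1)
  nb ..#..: next=.  (t=2,i=7, bit4=0)
  nb ...##: next=.  (t=1,i=4, bit3=0)
  nb ...#.: next=#  (t=2,i=6, bit2=1)
  nb ....#: next=#  (t=1,i=3, bit1=1)
  nb .....: next=#  (t=1,i=1, bit0=1)
  bits 10001101100101100110010100100111 = 2375443751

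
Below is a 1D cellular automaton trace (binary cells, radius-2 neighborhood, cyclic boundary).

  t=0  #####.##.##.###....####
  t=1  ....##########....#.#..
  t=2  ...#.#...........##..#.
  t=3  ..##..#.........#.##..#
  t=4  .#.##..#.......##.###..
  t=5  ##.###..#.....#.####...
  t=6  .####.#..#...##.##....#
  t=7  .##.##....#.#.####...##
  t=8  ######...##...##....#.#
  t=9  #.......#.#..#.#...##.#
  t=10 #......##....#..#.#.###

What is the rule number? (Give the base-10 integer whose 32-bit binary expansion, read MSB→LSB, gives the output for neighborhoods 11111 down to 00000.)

784920876

  [31] ##### => .  t=0,i=0
  [30] ####. => .  t=0,i=3
  [29] ###.# => #  t=0,i=4
  [28] ###.. => .  t=0,i=14
  [27] ##.## => #  t=0,i=5
  [26] ##.#. => #  t=6,i=5
  [25] ##..# => #  t=2,i=19
  [24] ##... => .  t=0,i=15
  [23] #.### => #  t=0,i=12
  [22] #.##. => #  t=0,i=6
  [21] #.#.# => .  t=7,i=12
  [20] #.#.. => .  t=1,i=20
  [19] #..## => #  t=3,i=1
  [18] #..#. => .  t=2,i=20
  [17] #...# => .  t=4,i=22
  [16] #.... => .  t=0,i=16
  [15] .#### => #  t=0,i=20
  [14] .###. => #  t=0,i=13
  [13] .##.# => #  t=0,i=7
  [12] .##.. => #  t=2,i=18
  [11] .#.## => .  t=3,i=17
  [10] .#.#. => .  t=1,i=19
  [9] .#..# => .  t=3,i=0
  [8] .#... => #  t=1,i=21
  [7] ..### => .  t=0,i=19
  [6] ..##. => .  t=2,i=17
  [5] ..#.# => #  t=1,i=18
  [4] ..#.. => .  t=2,i=21
  [3] ...## => #  t=0,i=18
  [2] ...#. => #  t=1,i=17
  [1] ....# => .  t=0,i=17
  [0] ..... => .  t=1,i=0
  bits 00101110110010001111000100101100 = 784920876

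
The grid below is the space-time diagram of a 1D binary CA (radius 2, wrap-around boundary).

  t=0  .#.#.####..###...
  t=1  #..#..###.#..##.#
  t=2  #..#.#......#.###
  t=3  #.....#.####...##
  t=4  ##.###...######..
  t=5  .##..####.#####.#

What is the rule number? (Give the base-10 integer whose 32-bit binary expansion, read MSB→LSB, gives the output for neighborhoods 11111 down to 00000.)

3647648031

  nb #####: next=#  (t=4,i=11, bit31=1)
  nb ####.: next=#  (t=0,i=7, bit30=1)
  nb ###.#: next=.  (t=1,i=8, bit29=0)
  nb ###..: next=#  (t=0,i=8, bit28=1)
  nb ##.##: next=#  (t=1,i=15, bit27=1)
  nb ##.#.: next=.  (t=1,i=9, bit26=0)
  nb ##..#: next=.  (t=0,i=9, bit25=0)
  nb ##...: next=#  (t=0,i=14, bit24=1)
  nb #.###: next=.  (t=0,i=5, bit23=0)
  nb #.##.: next=#  (t=1,i=16, bit22=1)
  nb #.#.#: next=#  (t=0,i=3, bit21=1)
  nb #.#..: next=.  (t=1,i=10, bit20=0)
  nb #..##: next=#  (t=0,i=10, bit19=1)
  nb #..#.: next=.  (t=1,i=2, bit18=0)
  nb #...#: next=#  (t=3,i=13, bit17=1)
  nb #....: next=.  (t=0,i=15, bit16=0)
  nb .####: next=#  (t=0,i=6, bit15=1)
  nb .###.: next=.  (t=0,i=12, bit14=0)
  nb .##.#: next=#  (t=1,i=14, bit13=1)
  nb .##..: next=#  (t=1,i=0, bit12=1)
  nb .#.##: next=.  (t=0,i=4, bit11=0)
  nb .#.#.: next=.  (t=0,i=2, bit10=0)
  nb .#..#: next=.  (t=1,i=4, bit9=0)
  nb .#...: next=#  (t=2,i=6, bit8=1)
  nb ..###: next=.  (t=0,i=11, bit7=0)
  nb ..##.: next=.  (t=1,i=13, bit6=0)
  nb ..#.#: next=.  (t=0,i=1, bit5=0)
  nb ..#..: next=#  (t=1,i=3, bit4=1)
  nb ...##: next=#  (t=3,i=14, bit3=1)
  nb ...#.: next=#  (t=0,i=0, bit2=1)
  nb ....#: next=#  (t=0,i=16, bit1=1)
  nb .....: next=#  (t=2,i=8, bit0=1)
  bits 11011001011010101011000100011111 = 3647648031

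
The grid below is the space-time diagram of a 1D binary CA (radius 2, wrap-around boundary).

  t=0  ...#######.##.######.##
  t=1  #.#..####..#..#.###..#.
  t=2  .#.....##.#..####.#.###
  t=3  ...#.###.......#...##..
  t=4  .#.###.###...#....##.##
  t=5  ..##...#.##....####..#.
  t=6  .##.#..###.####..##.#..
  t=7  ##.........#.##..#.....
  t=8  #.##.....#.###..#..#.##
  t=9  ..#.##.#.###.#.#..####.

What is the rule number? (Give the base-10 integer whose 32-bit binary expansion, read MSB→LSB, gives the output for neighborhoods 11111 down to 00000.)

3519351914

  #####|#  b31=1 t=0,i=5
  ####.|#  b30=1 t=0,i=8
  ###.#|.  b29=0 t=0,i=9
  ###..|#  b28=1 t=1,i=8
  ##.##|.  b27=0 t=0,i=10
  ##.#.|.  b26=0 t=2,i=0
  ##..#|.  b25=0 t=1,i=9
  ##...|#  b24=1 t=0,i=0
  #.###|#  b23=1 t=0,i=14
  #.##.|#  b22=1 t=0,i=11
  #.#.#|.  b21=0 t=1,i=0
  #.#..|.  b20=0 t=1,i=2
  #..##|.  b19=0 t=1,i=4
  #..#.|#  b18=1 t=1,i=10
  #...#|.  b17=0 t=0,i=1
  #....|#  b16=1 t=2,i=3
  .####|.  b15=0 t=0,i=4
  .###.|.  b14=0 t=1,i=17
  .##.#|.  b13=0 t=0,i=12
  .##..|.  b12=0 t=0,i=22
  .#.##|#  b11=1 t=1,i=15
  .#.#.|#  b10=1 t=1,i=1
  .#..#|.  b9=0 t=1,i=3
  .#...|.  b8=0 t=2,i=2
  ..###|.  b7=0 t=0,i=3
  ..##.|#  b6=1 t=2,i=7
  ..#.#|#  b5=1 t=1,i=14
  ..#..|.  b4=0 t=1,i=11
  ...##|#  b3=1 t=0,i=2
  ...#.|.  b2=0 t=3,i=2
  ....#|#  b1=1 t=2,i=5
  .....|.  b0=0 t=2,i=4
  bits 11010001110001010000110001101010 = 3519351914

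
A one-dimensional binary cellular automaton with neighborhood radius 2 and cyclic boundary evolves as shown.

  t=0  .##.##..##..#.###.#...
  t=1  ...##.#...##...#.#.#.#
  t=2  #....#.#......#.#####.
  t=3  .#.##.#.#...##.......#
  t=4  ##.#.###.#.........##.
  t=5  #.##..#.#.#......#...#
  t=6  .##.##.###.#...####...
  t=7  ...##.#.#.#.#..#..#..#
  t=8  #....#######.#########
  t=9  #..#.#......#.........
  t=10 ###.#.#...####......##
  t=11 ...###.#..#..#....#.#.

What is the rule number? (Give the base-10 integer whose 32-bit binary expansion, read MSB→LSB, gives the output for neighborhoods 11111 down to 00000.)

509888406

  ##### -> .   bit 31 = 0  t=2,i=18
  ####. -> .   bit 30 = 0  t=2,i=19
  ###.# -> .   bit 29 = 0  t=0,i=16
  ###.. -> #   bit 28 = 1  t=6,i=18
  ##.## -> #   bit 27 = 1  t=0,i=3
  ##.#. -> #   bit 26 = 1  t=0,i=17
  ##..# -> #   bit 25 = 1  t=0,i=6
  ##... -> .   bit 24 = 0  t=1,i=12
  #.### -> .   bit 23 = 0  t=0,i=14
  #.##. -> #   bit 22 = 1  t=0,i=4
  #.#.# -> #   bit 21 = 1  t=1,i=17
  #.#.. -> .   bit 20 = 0  t=0,i=18
  #..## -> .   bit 19 = 0  t=0,i=7
  #..#. -> #   bit 18 = 1  t=0,i=11
  #...# -> .   bit 17 = 0  t=1,i=1
  #.... -> .   bit 16 = 0  t=0,i=20
  .#### -> .   bit 15 = 0  t=2,i=17
  .###. -> #   bit 14 = 1  t=0,i=15
  .##.# -> .   bit 13 = 0  t=0,i=2
  .##.. -> .   bit 12 = 0  t=0,i=5
  .#.## -> .   bit 11 = 0  t=0,i=13
  .#.#. -> #   bit 10 = 1  t=1,i=16
  .#..# -> #   bit 9 = 1  t=7,i=13
  .#... -> #   bit 8 = 1  t=0,i=19
  ..### -> #   bit 7 = 1  t=6,i=15
  ..##. -> .   bit 6 = 0  t=0,i=1
  ..#.# -> .   bit 5 = 0  t=0,i=12
  ..#.. -> #   bit 4 = 1  t=5,i=17
  ...## -> .   bit 3 = 0  t=0,i=0
  ...#. -> #   bit 2 = 1  t=1,i=14
  ....# -> #   bit 1 = 1  t=0,i=21
  ..... -> .   bit 0 = 0  t=2,i=10
  bits 00011110011001000100011110010110 = 509888406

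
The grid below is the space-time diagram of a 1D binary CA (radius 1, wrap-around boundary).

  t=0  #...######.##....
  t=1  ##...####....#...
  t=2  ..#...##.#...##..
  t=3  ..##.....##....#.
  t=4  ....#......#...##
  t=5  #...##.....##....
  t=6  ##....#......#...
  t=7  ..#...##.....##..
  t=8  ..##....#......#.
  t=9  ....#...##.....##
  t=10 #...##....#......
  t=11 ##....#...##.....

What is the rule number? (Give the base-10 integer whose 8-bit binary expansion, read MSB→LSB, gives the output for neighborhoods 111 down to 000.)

148

  ###|#  b7=1 t=0,i=5
  ##.|.  b6=0 t=0,i=9
  #.#|.  b5=0 t=0,i=10
  #..|#  b4=1 t=0,i=1
  .##|.  b3=0 t=0,i=4
  .#.|#  b2=1 t=0,i=0
  ..#|.  b1=0 t=0,i=3
  ...|.  b0=0 t=0,i=2
  bits 10010100 = 148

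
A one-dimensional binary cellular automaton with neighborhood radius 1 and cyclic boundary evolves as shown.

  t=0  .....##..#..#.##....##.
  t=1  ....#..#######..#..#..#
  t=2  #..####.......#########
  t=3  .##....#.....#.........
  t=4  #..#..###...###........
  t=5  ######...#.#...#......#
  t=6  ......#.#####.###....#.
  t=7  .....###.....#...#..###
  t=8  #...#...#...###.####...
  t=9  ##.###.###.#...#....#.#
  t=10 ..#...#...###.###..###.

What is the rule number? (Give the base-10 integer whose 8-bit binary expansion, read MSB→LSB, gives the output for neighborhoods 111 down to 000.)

54

  nb ###: next=.  (t=1,i=8, bit7=0)
  nb ##.: next=.  (t=0,i=6, bit6=0)
  nb #.#: next=#  (t=0,i=13, bit5=1)
  nb #..: next=#  (t=0,i=7, bit4=1)
  nb .##: next=.  (t=0,i=5, bit3=0)
  nb .#.: next=#  (t=0,i=9, bit2=1)
  nb ..#: next=#  (t=0,i=4, bit1=1)
  nb ...: next=.  (t=0,i=0, bit0=0)
  bits 00110110 = 54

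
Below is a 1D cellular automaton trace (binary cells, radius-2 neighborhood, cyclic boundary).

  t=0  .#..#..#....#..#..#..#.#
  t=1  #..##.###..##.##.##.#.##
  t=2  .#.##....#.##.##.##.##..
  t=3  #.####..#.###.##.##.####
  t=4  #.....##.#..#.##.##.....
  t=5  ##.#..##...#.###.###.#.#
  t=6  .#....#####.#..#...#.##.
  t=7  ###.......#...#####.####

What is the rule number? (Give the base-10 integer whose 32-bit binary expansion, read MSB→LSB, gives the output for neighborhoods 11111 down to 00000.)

  #####|.  b31=0 t=3,i=22
  ####.|.  b30=0 t=3,i=4
  ###.#|#  b29=1 t=3,i=0
  ###..|.  b28=0 t=1,i=0
  ##.##|.  b27=0 t=1,i=5
  ##.#.|.  b26=0 t=1,i=19
  ##..#|#  b25=1 t=1,i=1
  ##...|#  b24=1 t=2,i=5
  #.###|.  b23=0 t=1,i=6
  #.##.|#  b22=1 t=1,i=14
  #.#.#|#  b21=1 t=0,i=23
  #.#..|.  b20=0 t=0,i=1
  #..##|.  b19=0 t=1,i=2
  #..#.|#  b18=1 t=0,i=3
  #...#|#  b17=1 t=2,i=23
  #....|.  b16=0 t=0,i=9
  .####|.  b15=0 t=3,i=3
  .###.|.  b14=0 t=1,i=7
  .##.#|#  b13=1 t=1,i=4
  .##..|#  b12=1 t=2,i=4
  .#.##|#  b11=1 t=1,i=21
  .#.#.|#  b10=1 t=0,i=0
  .#..#|.  b9=0 t=0,i=2
  .#...|#  b8=1 t=0,i=8
  ..###|.  b7=0 t=6,i=6
  ..##.|#  b6=1 t=1,i=3
  ..#.#|.  b5=0 t=0,i=21
  ..#..|#  b4=1 t=0,i=4
  ...##|.  b3=0 t=4,i=5
  ...#.|#  b2=1 t=0,i=11
  ....#|.  b1=0 t=0,i=10
  .....|#  b0=1 t=4,i=3
  bits 00100011011001100011110101010101 = 593902933

593902933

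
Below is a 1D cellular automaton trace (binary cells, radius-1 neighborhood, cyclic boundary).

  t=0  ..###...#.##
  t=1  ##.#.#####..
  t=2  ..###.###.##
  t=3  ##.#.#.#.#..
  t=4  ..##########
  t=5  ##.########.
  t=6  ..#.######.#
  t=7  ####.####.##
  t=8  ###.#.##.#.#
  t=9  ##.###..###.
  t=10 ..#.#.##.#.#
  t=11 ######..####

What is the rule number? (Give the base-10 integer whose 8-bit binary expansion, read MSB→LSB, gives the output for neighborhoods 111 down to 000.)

183

  nb ###: next=#  (t=0,i=3, bit7=1)
  nb ##.: next=.  (t=0,i=4, bit6=0)
  nb #.#: next=#  (t=0,i=9, bit5=1)
  nb #..: next=#  (t=0,i=0, bit4=1)
  nb .##: next=.  (t=0,i=2, bit3=0)
  nb .#.: next=#  (t=0,i=8, bit2=1)
  nb ..#: next=#  (t=0,i=1, bit1=1)
  nb ...: next=#  (t=0,i=6, bit0=1)
  bits 10110111 = 183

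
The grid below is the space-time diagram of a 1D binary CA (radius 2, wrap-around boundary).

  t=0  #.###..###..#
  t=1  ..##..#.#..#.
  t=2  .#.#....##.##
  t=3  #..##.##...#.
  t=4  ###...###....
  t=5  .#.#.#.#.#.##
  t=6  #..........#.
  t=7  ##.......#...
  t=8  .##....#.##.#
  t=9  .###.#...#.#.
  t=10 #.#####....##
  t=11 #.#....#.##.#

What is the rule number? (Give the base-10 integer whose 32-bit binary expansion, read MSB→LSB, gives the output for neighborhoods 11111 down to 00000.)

  [31] ##### => .  t=10,i=4
  [30] ####. => .  t=10,i=5
  [29] ###.# => #  t=9,i=3
  [28] ###.. => .  t=0,i=4
  [27] ##.## => .  t=0,i=1
  [26] ##.#. => #  t=2,i=0
  [25] ##..# => .  t=0,i=5
  [24] ##... => #  t=3,i=8
  [23] #.### => #  t=0,i=2
  [22] #.##. => #  t=2,i=11
  [21] #.#.# => .  t=2,i=1
  [20] #.#.. => #  t=1,i=8
  [19] #..## => #  t=0,i=6
  [18] #..#. => .  t=1,i=5
  [17] #...# => .  t=1,i=0
  [16] #.... => .  t=2,i=5
  [15] .#### => .  t=10,i=3
  [14] .###. => #  t=0,i=3
  [13] .##.# => .  t=0,i=0
  [12] .##.. => #  t=1,i=3
  [11] .#.## => .  t=5,i=10
  [10] .#.#. => .  t=1,i=7
  [9] .#..# => #  t=1,i=9
  [8] .#... => #  t=1,i=12
  [7] ..### => .  t=0,i=7
  [6] ..##. => .  t=0,i=12
  [5] ..#.# => .  t=1,i=6
  [4] ..#.. => #  t=1,i=11
  [3] ...## => #  t=1,i=1
  [2] ...#. => .  t=3,i=10
  [1] ....# => #  t=2,i=6
  [0] ..... => .  t=6,i=3
  bits 00100101110110000101001100011010 = 634934042

634934042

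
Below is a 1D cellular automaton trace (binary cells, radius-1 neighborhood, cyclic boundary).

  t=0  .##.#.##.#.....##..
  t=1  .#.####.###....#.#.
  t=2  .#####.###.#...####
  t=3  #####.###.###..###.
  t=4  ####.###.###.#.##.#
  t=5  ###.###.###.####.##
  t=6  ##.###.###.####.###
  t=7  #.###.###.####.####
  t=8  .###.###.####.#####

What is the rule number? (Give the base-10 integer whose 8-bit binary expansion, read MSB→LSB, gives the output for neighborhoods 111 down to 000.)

  ###|#  b7=1 t=1,i=4
  ##.|.  b6=0 t=0,i=2
  #.#|#  b5=1 t=0,i=3
  #..|#  b4=1 t=0,i=10
  .##|#  b3=1 t=0,i=1
  .#.|#  b2=1 t=0,i=4
  ..#|.  b1=0 t=0,i=0
  ...|.  b0=0 t=0,i=11
  bits 10111100 = 188

188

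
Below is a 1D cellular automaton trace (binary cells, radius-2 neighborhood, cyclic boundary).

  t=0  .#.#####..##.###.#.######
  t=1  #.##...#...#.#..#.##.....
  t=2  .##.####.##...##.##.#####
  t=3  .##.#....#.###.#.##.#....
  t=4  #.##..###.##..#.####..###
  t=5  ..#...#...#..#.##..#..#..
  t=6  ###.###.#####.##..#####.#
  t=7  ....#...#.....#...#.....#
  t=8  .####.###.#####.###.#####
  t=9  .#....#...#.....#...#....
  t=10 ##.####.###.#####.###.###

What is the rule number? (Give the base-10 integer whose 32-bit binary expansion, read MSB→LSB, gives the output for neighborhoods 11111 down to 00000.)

365374111

  nb #####: next=.  (t=0,i=5, bit31=0)
  nb ####.: next=.  (t=0,i=6, bit30=0)
  nb ###.#: next=.  (t=0,i=15, bit29=0)
  nb ###..: next=#  (t=0,i=7, bit28=1)
  nb ##.##: next=.  (t=0,i=12, bit27=0)
  nb ##.#.: next=#  (t=0,i=0, bit26=1)
  nb ##..#: next=.  (t=0,i=8, bit25=0)
  nb ##...: next=#  (t=1,i=4, bit24=1)
  nb #.###: next=#  (t=0,i=3, bit23=1)
  nb #.##.: next=#  (t=1,i=2, bit22=1)
  nb #.#.#: next=.  (t=0,i=1, bit21=0)
  nb #.#..: next=.  (t=1,i=13, bit20=0)
  nb #..##: next=.  (t=0,i=9, bit19=0)
  nb #..#.: next=#  (t=1,i=15, bit18=1)
  nb #...#: next=#  (t=1,i=5, bit17=1)
  nb #....: next=#  (t=1,i=21, bit16=1)
  nb .####: next=.  (t=0,i=4, bit15=0)
  nb .###.: next=.  (t=0,i=14, bit14=0)
  nb .##.#: next=#  (t=0,i=11, bit13=1)
  nb .##..: next=.  (t=1,i=3, bit12=0)
  nb .#.##: next=#  (t=0,i=2, bit11=1)
  nb .#.#.: next=.  (t=1,i=12, bit10=0)
  nb .#..#: next=#  (t=1,i=14, bit9=1)
  nb .#...: next=.  (t=1,i=8, bit8=0)
  nb ..###: next=#  (t=4,i=6, bit7=1)
  nb ..##.: next=.  (t=0,i=10, bit6=0)
  nb ..#.#: next=.  (t=1,i=0, bit5=0)
  nb ..#..: next=#  (t=1,i=7, bit4=1)
  nb ...##: next=#  (t=2,i=13, bit3=1)
  nb ...#.: next=#  (t=1,i=6, bit2=1)
  nb ....#: next=#  (t=1,i=23, bit1=1)
  nb .....: next=#  (t=1,i=22, bit0=1)
  bits 00010101110001110010101010011111 = 365374111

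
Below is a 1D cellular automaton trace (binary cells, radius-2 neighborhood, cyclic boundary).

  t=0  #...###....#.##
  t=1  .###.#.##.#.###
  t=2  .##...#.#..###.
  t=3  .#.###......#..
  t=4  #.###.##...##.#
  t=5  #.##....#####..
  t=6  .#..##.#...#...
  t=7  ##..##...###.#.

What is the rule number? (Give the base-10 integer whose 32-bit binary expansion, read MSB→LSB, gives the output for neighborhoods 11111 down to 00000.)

1099130972

  nb #####: next=.  (t=5,i=10, bit31=0)
  nb ####.: next=#  (t=5,i=11, bit30=1)
  nb ###.#: next=.  (t=1,i=3, bit29=0)
  nb ###..: next=.  (t=0,i=0, bit28=0)
  nb ##.##: next=.  (t=1,i=0, bit27=0)
  nb ##.#.: next=.  (t=1,i=4, bit26=0)
  nb ##..#: next=.  (t=2,i=14, bit25=0)
  nb ##...: next=#  (t=0,i=1, bit24=1)
  nb #.###: next=#  (t=0,i=13, bit23=1)
  nb #.##.: next=.  (t=1,i=7, bit22=0)
  nb #.#.#: next=.  (t=1,i=5, bit21=0)
  nb #.#..: next=.  (t=2,i=8, bit20=0)
  nb #..##: next=.  (t=2,i=0, bit19=0)
  nb #..#.: next=.  (t=5,i=14, bit18=0)
  nb #...#: next=#  (t=0,i=2, bit17=1)
  nb #....: next=#  (t=0,i=8, bit16=1)
  nb .####: next=.  (t=5,i=9, bit15=0)
  nb .###.: next=#  (t=0,i=5, bit14=1)
  nb .##.#: next=#  (t=1,i=8, bit13=1)
  nb .##..: next=.  (t=2,i=2, bit12=0)
  nb .#.##: next=#  (t=0,i=12, bit11=1)
  nb .#.#.: next=.  (t=2,i=7, bit10=0)
  nb .#..#: next=.  (t=2,i=9, bit9=0)
  nb .#...: next=.  (t=3,i=13, bit8=0)
  nb ..###: next=.  (t=0,i=4, bit7=0)
  nb ..##.: next=#  (t=2,i=1, bit6=1)
  nb ..#.#: next=.  (t=0,i=11, bit5=0)
  nb ..#..: next=#  (t=3,i=12, bit4=1)
  nb ...##: next=#  (t=0,i=3, bit3=1)
  nb ...#.: next=#  (t=0,i=10, bit2=1)
  nb ....#: next=.  (t=0,i=9, bit1=0)
  nb .....: next=.  (t=3,i=8, bit0=0)
  bits 01000001100000110110100001011100 = 1099130972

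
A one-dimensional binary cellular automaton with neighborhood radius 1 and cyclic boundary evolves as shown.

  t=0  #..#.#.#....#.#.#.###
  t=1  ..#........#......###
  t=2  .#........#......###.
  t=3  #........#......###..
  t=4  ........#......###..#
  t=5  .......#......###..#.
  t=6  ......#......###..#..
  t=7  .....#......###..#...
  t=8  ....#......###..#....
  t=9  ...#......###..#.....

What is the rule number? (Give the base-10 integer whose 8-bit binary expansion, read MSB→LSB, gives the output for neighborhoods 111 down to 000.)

  ###|#  b7=1 t=0,i=19
  ##.|.  b6=0 t=0,i=0
  #.#|.  b5=0 t=0,i=4
  #..|.  b4=0 t=0,i=1
  .##|#  b3=1 t=0,i=18
  .#.|.  b2=0 t=0,i=3
  ..#|#  b1=1 t=0,i=2
  ...|.  b0=0 t=0,i=9
  bits 10001010 = 138

138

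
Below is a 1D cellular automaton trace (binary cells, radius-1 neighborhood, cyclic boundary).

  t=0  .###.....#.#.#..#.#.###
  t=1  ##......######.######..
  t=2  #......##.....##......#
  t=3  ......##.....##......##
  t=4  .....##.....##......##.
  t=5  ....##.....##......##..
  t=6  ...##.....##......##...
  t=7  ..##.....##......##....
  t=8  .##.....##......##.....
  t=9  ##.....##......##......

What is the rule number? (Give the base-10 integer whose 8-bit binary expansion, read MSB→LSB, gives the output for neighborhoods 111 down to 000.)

  ###|.  b7=0 t=0,i=2
  ##.|.  b6=0 t=0,i=3
  #.#|#  b5=1 t=0,i=0
  #..|.  b4=0 t=0,i=4
  .##|#  b3=1 t=0,i=1
  .#.|#  b2=1 t=0,i=9
  ..#|#  b1=1 t=0,i=8
  ...|.  b0=0 t=0,i=5
  bits 00101110 = 46

46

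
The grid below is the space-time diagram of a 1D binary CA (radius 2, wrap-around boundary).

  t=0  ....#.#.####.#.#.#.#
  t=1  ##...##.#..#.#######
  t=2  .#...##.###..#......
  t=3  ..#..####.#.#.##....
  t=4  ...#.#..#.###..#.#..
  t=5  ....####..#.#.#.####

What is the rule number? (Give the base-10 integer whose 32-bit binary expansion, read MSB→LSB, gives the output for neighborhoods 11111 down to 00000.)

951400384

  [31] ##### => .  t=1,i=15
  [30] ####. => .  t=0,i=10
  [29] ###.# => #  t=0,i=11
  [28] ###.. => #  t=1,i=1
  [27] ##.## => #  t=2,i=7
  [26] ##.#. => .  t=0,i=12
  [25] ##..# => .  t=2,i=11
  [24] ##... => .  t=1,i=2
  [23] #.### => #  t=0,i=8
  [22] #.##. => .  t=3,i=14
  [21] #.#.# => #  t=0,i=6
  [20] #.#.. => #  t=0,i=19
  [19] #..## => .  t=3,i=4
  [18] #..#. => #  t=1,i=10
  [17] #...# => .  t=1,i=3
  [16] #.... => #  t=0,i=1
  [15] .#### => .  t=0,i=9
  [14] .###. => .  t=2,i=9
  [13] .##.# => #  t=1,i=6
  [12] .##.. => #  t=3,i=15
  [11] .#.## => .  t=0,i=7
  [10] .#.#. => #  t=0,i=5
  [9] .#..# => #  t=1,i=9
  [8] .#... => #  t=0,i=0
  [7] ..### => #  t=3,i=5
  [6] ..##. => #  t=1,i=5
  [5] ..#.# => .  t=0,i=4
  [4] ..#.. => .  t=2,i=1
  [3] ...## => .  t=1,i=4
  [2] ...#. => .  t=0,i=3
  [1] ....# => .  t=0,i=2
  [0] ..... => .  t=2,i=16
  bits 00111000101101010011011111000000 = 951400384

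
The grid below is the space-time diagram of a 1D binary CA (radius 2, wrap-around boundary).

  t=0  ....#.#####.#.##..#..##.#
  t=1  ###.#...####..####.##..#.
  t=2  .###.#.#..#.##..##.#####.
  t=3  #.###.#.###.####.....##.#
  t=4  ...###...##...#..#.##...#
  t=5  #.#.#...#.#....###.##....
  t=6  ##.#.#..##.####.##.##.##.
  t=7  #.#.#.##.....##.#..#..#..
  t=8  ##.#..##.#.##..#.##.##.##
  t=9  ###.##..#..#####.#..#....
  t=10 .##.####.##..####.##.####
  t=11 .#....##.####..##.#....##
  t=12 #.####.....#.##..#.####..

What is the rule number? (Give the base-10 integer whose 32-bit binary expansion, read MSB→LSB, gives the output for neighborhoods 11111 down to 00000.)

  nb #####: next=#  (t=0,i=8, bit31=1)
  nb ####.: next=#  (t=0,i=9, bit30=1)
  nb ###.#: next=#  (t=0,i=10, bit29=1)
  nb ###..: next=.  (t=1,i=11, bit28=0)
  nb ##.##: next=.  (t=1,i=18, bit27=0)
  nb ##.#.: next=#  (t=0,i=11, bit26=1)
  nb ##..#: next=#  (t=0,i=16, bit25=1)
  nb ##...: next=.  (t=3,i=16, bit24=0)
  nb #.###: next=.  (t=0,i=6, bit23=0)
  nb #.##.: next=#  (t=0,i=14, bit22=1)
  nb #.#.#: next=.  (t=0,i=12, bit21=0)
  nb #.#..: next=.  (t=0,i=24, bit20=0)
  nb #..##: next=#  (t=0,i=20, bit19=1)
  nb #..#.: next=#  (t=0,i=17, bit18=1)
  nb #...#: next=.  (t=1,i=6, bit17=0)
  nb #....: next=#  (t=0,i=1, bit16=1)
  nb .####: next=.  (t=0,i=7, bit15=0)
  nb .###.: next=#  (t=1,i=1, bit14=1)
  nb .##.#: next=.  (t=0,i=22, bit13=0)
  nb .##..: next=#  (t=0,i=15, bit12=1)
  nb .#.##: next=.  (t=0,i=5, bit11=0)
  nb .#.#.: next=#  (t=2,i=6, bit10=1)
  nb .#..#: next=#  (t=0,i=19, bit9=1)
  nb .#...: next=#  (t=0,i=0, bit8=1)
  nb ..###: next=.  (t=1,i=8, bit7=0)
  nb ..##.: next=.  (t=0,i=21, bit6=0)
  nb ..#.#: next=#  (t=0,i=4, bit5=1)
  nb ..#..: next=.  (t=0,i=18, bit4=0)
  nb ...##: next=#  (t=1,i=7, bit3=1)
  nb ...#.: next=.  (t=0,i=3, bit2=0)
  nb ....#: next=#  (t=0,i=2, bit1=1)
  nb .....: next=.  (t=3,i=18, bit0=0)
  bits 11100110010011010101011100101010 = 3863828266

3863828266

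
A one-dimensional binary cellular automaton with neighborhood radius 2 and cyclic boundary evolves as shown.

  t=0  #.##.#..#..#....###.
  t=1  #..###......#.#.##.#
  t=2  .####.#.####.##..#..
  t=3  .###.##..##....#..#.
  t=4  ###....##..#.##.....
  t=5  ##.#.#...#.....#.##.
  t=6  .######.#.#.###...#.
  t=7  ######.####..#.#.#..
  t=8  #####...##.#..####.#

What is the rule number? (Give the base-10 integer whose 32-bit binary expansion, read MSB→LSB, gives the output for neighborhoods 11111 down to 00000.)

  ##### -> #   bit 31 = 1  t=6,i=3
  ####. -> #   bit 30 = 1  t=2,i=3
  ###.# -> .   bit 29 = 0  t=0,i=18
  ###.. -> .   bit 28 = 0  t=1,i=5
  ##.## -> .   bit 27 = 0  t=1,i=18
  ##.#. -> #   bit 26 = 1  t=0,i=4
  ##..# -> #   bit 25 = 1  t=1,i=1
  ##... -> #   bit 24 = 1  t=1,i=6
  #.### -> .   bit 23 = 0  t=2,i=8
  #.##. -> .   bit 22 = 0  t=0,i=2
  #.#.# -> #   bit 21 = 1  t=0,i=0
  #.#.. -> #   bit 20 = 1  t=0,i=5
  #..## -> #   bit 19 = 1  t=1,i=2
  #..#. -> .   bit 18 = 0  t=0,i=7
  #...# -> .   bit 17 = 0  t=2,i=19
  #.... -> .   bit 16 = 0  t=0,i=13
  .#### -> #   bit 15 = 1  t=2,i=2
  .###. -> #   bit 14 = 1  t=0,i=17
  .##.# -> #   bit 13 = 1  t=0,i=3
  .##.. -> .   bit 12 = 0  t=1,i=0
  .#.## -> .   bit 11 = 0  t=0,i=1
  .#.#. -> #   bit 10 = 1  t=1,i=13
  .#..# -> .   bit 9 = 0  t=0,i=6
  .#... -> #   bit 8 = 1  t=0,i=12
  ..### -> #   bit 7 = 1  t=0,i=16
  ..##. -> .   bit 6 = 0  t=3,i=9
  ..#.# -> .   bit 5 = 0  t=1,i=12
  ..#.. -> .   bit 4 = 0  t=0,i=8
  ...## -> .   bit 3 = 0  t=0,i=15
  ...#. -> #   bit 2 = 1  t=1,i=11
  ....# -> #   bit 1 = 1  t=0,i=14
  ..... -> #   bit 0 = 1  t=1,i=8
  bits 11000111001110001110010110000111 = 3342394759

3342394759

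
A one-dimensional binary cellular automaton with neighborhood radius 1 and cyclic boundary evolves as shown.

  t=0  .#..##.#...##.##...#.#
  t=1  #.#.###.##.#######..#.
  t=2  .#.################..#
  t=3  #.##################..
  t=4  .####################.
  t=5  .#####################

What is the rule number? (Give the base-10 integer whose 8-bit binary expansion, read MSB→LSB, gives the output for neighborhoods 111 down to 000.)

  ###|#  b7=1 t=1,i=5
  ##.|#  b6=1 t=0,i=5
  #.#|#  b5=1 t=0,i=0
  #..|#  b4=1 t=0,i=2
  .##|#  b3=1 t=0,i=4
  .#.|.  b2=0 t=0,i=1
  ..#|.  b1=0 t=0,i=3
  ...|#  b0=1 t=0,i=9
  bits 11111001 = 249

249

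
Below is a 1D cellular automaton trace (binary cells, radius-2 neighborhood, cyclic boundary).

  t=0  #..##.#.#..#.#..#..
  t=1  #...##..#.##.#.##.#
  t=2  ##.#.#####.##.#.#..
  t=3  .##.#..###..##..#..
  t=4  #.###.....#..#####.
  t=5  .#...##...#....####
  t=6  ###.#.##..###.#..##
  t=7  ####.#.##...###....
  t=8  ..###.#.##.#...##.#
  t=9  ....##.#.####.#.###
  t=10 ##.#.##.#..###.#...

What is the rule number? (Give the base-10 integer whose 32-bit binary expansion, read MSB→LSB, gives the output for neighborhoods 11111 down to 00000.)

  nb #####: next=#  (t=2,i=7, bit31=1)
  nb ####.: next=#  (t=2,i=8, bit30=1)
  nb ###.#: next=#  (t=2,i=9, bit29=1)
  nb ###..: next=.  (t=3,i=9, bit28=0)
  nb ##.##: next=.  (t=1,i=17, bit27=0)
  nb ##.#.: next=#  (t=0,i=5, bit26=1)
  nb ##..#: next=#  (t=1,i=6, bit25=1)
  nb ##...: next=#  (t=1,i=1, bit24=1)
  nb #.###: next=.  (t=2,i=5, bit23=0)
  nb #.##.: next=.  (t=1,i=10, bit22=0)
  nb #.#.#: next=.  (t=0,i=6, bit21=0)
  nb #.#..: next=#  (t=0,i=8, bit20=1)
  nb #..##: next=.  (t=0,i=2, bit19=0)
  nb #..#.: next=#  (t=0,i=10, bit18=1)
  nb #...#: next=.  (t=1,i=2, bit17=0)
  nb #....: next=#  (t=4,i=6, bit16=1)
  nb .####: next=.  (t=2,i=6, bit15=0)
  nb .###.: next=.  (t=3,i=8, bit14=0)
  nb .##.#: next=#  (t=0,i=4, bit13=1)
  nb .##..: next=#  (t=1,i=0, bit12=1)
  nb .#.##: next=#  (t=1,i=9, bit11=1)
  nb .#.#.: next=.  (t=0,i=7, bit10=0)
  nb .#..#: next=.  (t=0,i=1, bit9=0)
  nb .#...: next=#  (t=3,i=17, bit8=1)
  nb ..###: next=.  (t=3,i=7, bit7=0)
  nb ..##.: next=.  (t=0,i=3, bit6=0)
  nb ..#.#: next=#  (t=0,i=11, bit5=1)
  nb ..#..: next=#  (t=0,i=0, bit4=1)
  nb ...##: next=#  (t=1,i=3, bit3=1)
  nb ...#.: next=.  (t=4,i=9, bit2=0)
  nb ....#: next=.  (t=4,i=8, bit1=0)
  nb .....: next=.  (t=4,i=7, bit0=0)
  bits 11100111000101010011100100111000 = 3876927800

3876927800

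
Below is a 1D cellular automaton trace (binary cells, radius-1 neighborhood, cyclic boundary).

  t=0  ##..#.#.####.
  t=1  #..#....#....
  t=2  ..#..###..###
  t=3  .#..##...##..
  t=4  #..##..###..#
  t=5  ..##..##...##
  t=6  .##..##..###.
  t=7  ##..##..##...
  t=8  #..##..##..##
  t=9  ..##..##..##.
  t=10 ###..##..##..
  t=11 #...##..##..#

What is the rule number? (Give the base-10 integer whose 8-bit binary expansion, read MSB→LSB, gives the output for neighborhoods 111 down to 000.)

  [7] ### => .  t=0,i=9
  [6] ##. => .  t=0,i=1
  [5] #.# => .  t=0,i=5
  [4] #.. => .  t=0,i=2
  [3] .## => #  t=0,i=0
  [2] .#. => .  t=0,i=4
  [1] ..# => #  t=0,i=3
  [0] ... => #  t=1,i=5
  bits 00001011 = 11

11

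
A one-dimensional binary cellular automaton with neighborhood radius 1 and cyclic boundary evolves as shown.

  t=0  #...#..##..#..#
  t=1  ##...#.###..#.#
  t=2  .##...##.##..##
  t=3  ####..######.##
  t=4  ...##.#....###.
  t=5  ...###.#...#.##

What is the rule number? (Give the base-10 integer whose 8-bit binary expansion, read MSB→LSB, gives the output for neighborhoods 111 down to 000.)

120

  nb ###: next=.  (t=1,i=0, bit7=0)
  nb ##.: next=#  (t=0,i=0, bit6=1)
  nb #.#: next=#  (t=1,i=6, bit5=1)
  nb #..: next=#  (t=0,i=1, bit4=1)
  nb .##: next=#  (t=0,i=7, bit3=1)
  nb .#.: next=.  (t=0,i=4, bit2=0)
  nb ..#: next=.  (t=0,i=3, bit1=0)
  nb ...: next=.  (t=0,i=2, bit0=0)
  bits 01111000 = 120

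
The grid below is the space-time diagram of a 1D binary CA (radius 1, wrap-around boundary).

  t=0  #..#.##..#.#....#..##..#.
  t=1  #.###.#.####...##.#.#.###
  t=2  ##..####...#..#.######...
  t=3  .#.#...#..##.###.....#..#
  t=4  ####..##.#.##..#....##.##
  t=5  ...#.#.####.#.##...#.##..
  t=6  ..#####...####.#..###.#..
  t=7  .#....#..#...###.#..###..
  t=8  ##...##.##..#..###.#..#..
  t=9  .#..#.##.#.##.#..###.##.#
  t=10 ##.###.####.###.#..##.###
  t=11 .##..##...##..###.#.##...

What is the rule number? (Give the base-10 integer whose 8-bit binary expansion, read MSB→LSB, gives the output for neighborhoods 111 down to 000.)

102

  nb ###: next=.  (t=1,i=3, bit7=0)
  nb ##.: next=#  (t=0,i=6, bit6=1)
  nb #.#: next=#  (t=0,i=4, bit5=1)
  nb #..: next=.  (t=0,i=1, bit4=0)
  nb .##: next=.  (t=0,i=5, bit3=0)
  nb .#.: next=#  (t=0,i=0, bit2=1)
  nb ..#: next=#  (t=0,i=2, bit1=1)
  nb ...: next=.  (t=0,i=13, bit0=0)
  bits 01100110 = 102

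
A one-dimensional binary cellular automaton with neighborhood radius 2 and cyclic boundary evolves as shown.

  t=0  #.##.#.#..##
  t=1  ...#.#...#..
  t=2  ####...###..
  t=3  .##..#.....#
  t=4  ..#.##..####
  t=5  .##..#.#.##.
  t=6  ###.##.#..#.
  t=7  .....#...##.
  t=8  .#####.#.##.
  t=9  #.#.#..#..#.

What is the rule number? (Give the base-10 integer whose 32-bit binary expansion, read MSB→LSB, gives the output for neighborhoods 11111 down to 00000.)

1076801655

  nb #####: next=.  (t=8,i=3, bit31=0)
  nb ####.: next=#  (t=2,i=2, bit30=1)
  nb ###.#: next=.  (t=0,i=0, bit29=0)
  nb ###..: next=.  (t=2,i=3, bit28=0)
  nb ##.##: next=.  (t=0,i=1, bit27=0)
  nb ##.#.: next=.  (t=0,i=4, bit26=0)
  nb ##..#: next=.  (t=2,i=10, bit25=0)
  nb ##...: next=.  (t=2,i=4, bit24=0)
  nb #.###: next=.  (t=6,i=0, bit23=0)
  nb #.##.: next=.  (t=0,i=2, bit22=0)
  nb #.#.#: next=#  (t=0,i=5, bit21=1)
  nb #.#..: next=.  (t=0,i=7, bit20=0)
  nb #..##: next=#  (t=0,i=9, bit19=1)
  nb #..#.: next=#  (t=3,i=4, bit18=1)
  nb #...#: next=#  (t=1,i=7, bit17=1)
  nb #....: next=.  (t=1,i=11, bit16=0)
  nb .####: next=#  (t=2,i=1, bit15=1)
  nb .###.: next=.  (t=0,i=11, bit14=0)
  nb .##.#: next=#  (t=0,i=3, bit13=1)
  nb .##..: next=#  (t=3,i=2, bit12=1)
  nb .#.##: next=.  (t=3,i=0, bit11=0)
  nb .#.#.: next=.  (t=0,i=6, bit10=0)
  nb .#..#: next=.  (t=0,i=8, bit9=0)
  nb .#...: next=.  (t=1,i=6, bit8=0)
  nb ..###: next=.  (t=0,i=10, bit7=0)
  nb ..##.: next=#  (t=5,i=1, bit6=1)
  nb ..#.#: next=#  (t=1,i=3, bit5=1)
  nb ..#..: next=#  (t=1,i=9, bit4=1)
  nb ...##: next=.  (t=2,i=6, bit3=0)
  nb ...#.: next=#  (t=1,i=2, bit2=1)
  nb ....#: next=#  (t=1,i=1, bit1=1)
  nb .....: next=#  (t=1,i=0, bit0=1)
  bits 01000000001011101011000001110111 = 1076801655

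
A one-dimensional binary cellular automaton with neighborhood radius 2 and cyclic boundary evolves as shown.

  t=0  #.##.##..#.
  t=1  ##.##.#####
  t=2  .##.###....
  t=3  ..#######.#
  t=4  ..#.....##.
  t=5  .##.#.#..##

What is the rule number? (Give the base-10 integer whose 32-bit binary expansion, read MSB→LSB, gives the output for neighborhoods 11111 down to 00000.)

  ##### -> .   bit 31 = 0  t=1,i=8
  ####. -> .   bit 30 = 0  t=1,i=0
  ###.# -> #   bit 29 = 1  t=1,i=1
  ###.. -> #   bit 28 = 1  t=2,i=6
  ##.## -> #   bit 27 = 1  t=0,i=4
  ##.#. -> #   bit 26 = 1  t=3,i=9
  ##..# -> #   bit 25 = 1  t=0,i=7
  ##... -> #   bit 24 = 1  t=2,i=7
  #.### -> #   bit 23 = 1  t=1,i=6
  #.##. -> .   bit 22 = 0  t=0,i=2
  #.#.# -> #   bit 21 = 1  t=0,i=0
  #.#.. -> .   bit 20 = 0  t=3,i=10
  #..## -> .   bit 19 = 0  t=3,i=1
  #..#. -> #   bit 18 = 1  t=0,i=8
  #...# -> .   bit 17 = 0  t=4,i=0
  #.... -> #   bit 16 = 1  t=2,i=8
  .#### -> .   bit 15 = 0  t=1,i=7
  .###. -> #   bit 14 = 1  t=2,i=5
  .##.# -> #   bit 13 = 1  t=0,i=3
  .##.. -> #   bit 12 = 1  t=0,i=6
  .#.## -> #   bit 11 = 1  t=0,i=1
  .#.#. -> #   bit 10 = 1  t=0,i=10
  .#..# -> .   bit 9 = 0  t=3,i=0
  .#... -> .   bit 8 = 0  t=4,i=3
  ..### -> #   bit 7 = 1  t=3,i=2
  ..##. -> .   bit 6 = 0  t=2,i=1
  ..#.# -> #   bit 5 = 1  t=0,i=9
  ..#.. -> #   bit 4 = 1  t=4,i=2
  ...## -> .   bit 3 = 0  t=2,i=0
  ...#. -> #   bit 2 = 1  t=4,i=1
  ....# -> #   bit 1 = 1  t=2,i=10
  ..... -> .   bit 0 = 0  t=2,i=9
  bits 00111111101001010111110010110110 = 1067809974

1067809974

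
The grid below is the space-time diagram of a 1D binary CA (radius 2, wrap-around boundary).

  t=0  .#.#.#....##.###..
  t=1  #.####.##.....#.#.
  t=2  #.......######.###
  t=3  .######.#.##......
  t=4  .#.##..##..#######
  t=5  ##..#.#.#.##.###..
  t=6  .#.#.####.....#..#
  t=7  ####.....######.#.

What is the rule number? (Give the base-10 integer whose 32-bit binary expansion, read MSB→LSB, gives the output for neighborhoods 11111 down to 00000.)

  #####|#  b31=1 t=2,i=10
  ####.|.  b30=0 t=1,i=4
  ###.#|.  b29=0 t=1,i=5
  ###..|.  b28=0 t=0,i=15
  ##.##|.  b27=0 t=0,i=12
  ##.#.|#  b26=1 t=3,i=7
  ##..#|.  b25=0 t=4,i=5
  ##...|#  b24=1 t=0,i=16
  #.###|.  b23=0 t=0,i=13
  #.##.|.  b22=0 t=1,i=7
  #.#.#|#  b21=1 t=0,i=3
  #.#..|#  b20=1 t=0,i=5
  #..##|#  b19=1 t=4,i=6
  #..#.|#  b18=1 t=5,i=3
  #...#|.  b17=0 t=0,i=17
  #....|#  b16=1 t=0,i=7
  .####|.  b15=0 t=1,i=3
  .###.|#  b14=1 t=0,i=14
  .##.#|.  b13=0 t=0,i=11
  .##..|#  b12=1 t=1,i=8
  .#.##|.  b11=0 t=1,i=1
  .#.#.|#  b10=1 t=0,i=2
  .#..#|.  b9=0 t=6,i=15
  .#...|.  b8=0 t=0,i=6
  ..###|#  b7=1 t=2,i=8
  ..##.|.  b6=0 t=0,i=10
  ..#.#|.  b5=0 t=0,i=1
  ..#..|#  b4=1 t=6,i=14
  ...##|.  b3=0 t=0,i=9
  ...#.|#  b2=1 t=0,i=0
  ....#|#  b1=1 t=0,i=8
  .....|#  b0=1 t=1,i=11
  bits 10000101001111010101010010010111 = 2235389079

2235389079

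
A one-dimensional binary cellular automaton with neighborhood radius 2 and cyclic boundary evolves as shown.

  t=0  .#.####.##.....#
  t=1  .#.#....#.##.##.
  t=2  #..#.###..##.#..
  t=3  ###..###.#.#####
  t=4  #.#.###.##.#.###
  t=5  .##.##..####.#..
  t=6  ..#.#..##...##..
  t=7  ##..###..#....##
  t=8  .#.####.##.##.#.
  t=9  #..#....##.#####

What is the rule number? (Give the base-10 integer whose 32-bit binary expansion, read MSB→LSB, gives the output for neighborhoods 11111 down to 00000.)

  [31] ##### => #  t=3,i=0
  [30] ####. => .  t=0,i=5
  [29] ###.# => .  t=0,i=6
  [28] ###.. => #  t=2,i=7
  [27] ##.## => .  t=0,i=7
  [26] ##.#. => #  t=2,i=12
  [25] ##..# => .  t=1,i=15
  [24] ##... => #  t=0,i=10
  [23] #.### => #  t=0,i=3
  [22] #.##. => #  t=0,i=8
  [21] #.#.# => #  t=0,i=1
  [20] #.#.. => #  t=1,i=3
  [19] #..## => #  t=2,i=9
  [18] #..#. => #  t=1,i=0
  [17] #...# => .  t=5,i=15
  [16] #.... => #  t=0,i=11
  [15] .#### => .  t=0,i=4
  [14] .###. => #  t=2,i=6
  [13] .##.# => #  t=1,i=11
  [12] .##.. => .  t=0,i=9
  [11] .#.## => .  t=0,i=2
  [10] .#.#. => .  t=0,i=0
  [9] .#..# => #  t=2,i=1
  [8] .#... => .  t=1,i=4
  [7] ..### => #  t=3,i=5
  [6] ..##. => .  t=2,i=10
  [5] ..#.# => .  t=0,i=15
  [4] ..#.. => #  t=2,i=0
  [3] ...## => .  t=5,i=0
  [2] ...#. => #  t=0,i=14
  [1] ....# => #  t=0,i=13
  [0] ..... => .  t=0,i=12
  bits 10010101111111010110001010010110 = 2516411030

2516411030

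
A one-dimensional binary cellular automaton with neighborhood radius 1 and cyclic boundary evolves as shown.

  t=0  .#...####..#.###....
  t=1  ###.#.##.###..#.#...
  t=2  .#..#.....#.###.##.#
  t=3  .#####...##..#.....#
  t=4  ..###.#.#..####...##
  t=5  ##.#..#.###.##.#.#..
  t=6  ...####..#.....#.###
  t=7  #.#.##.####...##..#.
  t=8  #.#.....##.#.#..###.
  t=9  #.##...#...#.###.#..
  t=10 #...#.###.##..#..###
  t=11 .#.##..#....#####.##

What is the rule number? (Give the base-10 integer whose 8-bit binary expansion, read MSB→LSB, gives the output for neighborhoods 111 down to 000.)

150

  nb ###: next=#  (t=0,i=6, bit7=1)
  nb ##.: next=.  (t=0,i=8, bit6=0)
  nb #.#: next=.  (t=0,i=12, bit5=0)
  nb #..: next=#  (t=0,i=2, bit4=1)
  nb .##: next=.  (t=0,i=5, bit3=0)
  nb .#.: next=#  (t=0,i=1, bit2=1)
  nb ..#: next=#  (t=0,i=0, bit1=1)
  nb ...: next=.  (t=0,i=3, bit0=0)
  bits 10010110 = 150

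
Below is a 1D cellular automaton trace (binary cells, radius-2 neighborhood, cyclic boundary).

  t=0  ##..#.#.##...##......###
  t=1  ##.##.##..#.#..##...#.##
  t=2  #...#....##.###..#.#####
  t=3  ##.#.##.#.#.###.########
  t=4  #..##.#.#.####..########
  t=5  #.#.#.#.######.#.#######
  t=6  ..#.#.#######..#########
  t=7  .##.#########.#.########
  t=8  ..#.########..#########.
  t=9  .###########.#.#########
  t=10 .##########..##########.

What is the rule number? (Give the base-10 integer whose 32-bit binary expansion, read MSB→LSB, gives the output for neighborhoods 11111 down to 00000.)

  ##### -> #   bit 31 = 1  t=0,i=23
  ####. -> #   bit 30 = 1  t=0,i=0
  ###.# -> .   bit 29 = 0  t=1,i=1
  ###.. -> #   bit 28 = 1  t=0,i=1
  ##.## -> .   bit 27 = 0  t=1,i=2
  ##.#. -> .   bit 26 = 0  t=3,i=2
  ##..# -> .   bit 25 = 0  t=0,i=2
  ##... -> #   bit 24 = 1  t=0,i=10
  #.### -> #   bit 23 = 1  t=1,i=22
  #.##. -> .   bit 22 = 0  t=0,i=8
  #.#.# -> #   bit 21 = 1  t=0,i=6
  #.#.. -> #   bit 20 = 1  t=1,i=12
  #..## -> #   bit 19 = 1  t=1,i=14
  #..#. -> #   bit 18 = 1  t=0,i=3
  #...# -> .   bit 17 = 0  t=0,i=11
  #.... -> #   bit 16 = 1  t=0,i=16
  .#### -> #   bit 15 = 1  t=0,i=22
  .###. -> #   bit 14 = 1  t=2,i=13
  .##.# -> #   bit 13 = 1  t=1,i=4
  .##.. -> .   bit 12 = 0  t=0,i=9
  .#.## -> #   bit 11 = 1  t=0,i=7
  .#.#. -> .   bit 10 = 0  t=0,i=5
  .#..# -> #   bit 9 = 1  t=1,i=13
  .#... -> #   bit 8 = 1  t=2,i=5
  ..### -> .   bit 7 = 0  t=0,i=21
  ..##. -> .   bit 6 = 0  t=0,i=13
  ..#.# -> #   bit 5 = 1  t=0,i=4
  ..#.. -> .   bit 4 = 0  t=2,i=4
  ...## -> #   bit 3 = 1  t=0,i=12
  ...#. -> #   bit 2 = 1  t=1,i=19
  ....# -> .   bit 1 = 0  t=0,i=19
  ..... -> .   bit 0 = 0  t=0,i=17
  bits 11010001101111011110101100101100 = 3518884652

3518884652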